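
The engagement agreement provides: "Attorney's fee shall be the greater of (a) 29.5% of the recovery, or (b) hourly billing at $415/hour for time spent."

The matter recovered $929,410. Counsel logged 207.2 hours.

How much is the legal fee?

$274,175.95

(a) 29.5% of $929,410 = $274,175.95
(b) 207.2 × $415 = $85,988.00
The greater is (a): $274,175.95.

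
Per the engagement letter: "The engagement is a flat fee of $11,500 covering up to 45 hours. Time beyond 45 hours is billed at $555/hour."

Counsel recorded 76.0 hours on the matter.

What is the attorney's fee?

Flat fee: $11,500.00
Excess hours: 76.0 − 45 = 31.0
Overrun: 31.0 × $555 = $17,205.00
Total: $11,500.00 + $17,205.00 = $28,705.00

$28,705.00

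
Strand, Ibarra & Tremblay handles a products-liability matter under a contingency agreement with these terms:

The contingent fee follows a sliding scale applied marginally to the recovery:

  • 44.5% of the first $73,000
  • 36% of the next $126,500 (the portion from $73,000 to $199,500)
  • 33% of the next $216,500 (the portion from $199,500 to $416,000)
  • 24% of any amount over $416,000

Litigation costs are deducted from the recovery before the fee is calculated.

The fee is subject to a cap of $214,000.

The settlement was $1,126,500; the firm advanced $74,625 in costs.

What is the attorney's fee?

$214,000.00

Fee base (net of costs): $1,126,500 − $74,625 = $1,051,875
First $73,000 at 44.5% = $32,485.00
Next $126,500 at 36% = $45,540.00
Next $216,500 at 33% = $71,445.00
Remaining $635,875 at 24% = $152,610.00
Fee: $32,485.00 + $45,540.00 + $71,445.00 + $152,610.00 = $302,080.00
$302,080.00 exceeds the $214,000 cap, so the fee is capped at $214,000.00.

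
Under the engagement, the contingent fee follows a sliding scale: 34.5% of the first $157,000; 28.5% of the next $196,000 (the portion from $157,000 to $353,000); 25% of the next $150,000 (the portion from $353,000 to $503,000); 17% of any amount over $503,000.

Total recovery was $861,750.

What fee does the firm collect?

$208,512.50

First $157,000 at 34.5% = $54,165.00
Next $196,000 at 28.5% = $55,860.00
Next $150,000 at 25% = $37,500.00
Remaining $358,750 at 17% = $60,987.50
Fee: $54,165.00 + $55,860.00 + $37,500.00 + $60,987.50 = $208,512.50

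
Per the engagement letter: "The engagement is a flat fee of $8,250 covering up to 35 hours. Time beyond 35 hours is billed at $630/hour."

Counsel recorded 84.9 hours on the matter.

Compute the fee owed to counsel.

$39,687.00

Flat fee: $8,250.00
Excess hours: 84.9 − 35 = 49.9
Overrun: 49.9 × $630 = $31,437.00
Total: $8,250.00 + $31,437.00 = $39,687.00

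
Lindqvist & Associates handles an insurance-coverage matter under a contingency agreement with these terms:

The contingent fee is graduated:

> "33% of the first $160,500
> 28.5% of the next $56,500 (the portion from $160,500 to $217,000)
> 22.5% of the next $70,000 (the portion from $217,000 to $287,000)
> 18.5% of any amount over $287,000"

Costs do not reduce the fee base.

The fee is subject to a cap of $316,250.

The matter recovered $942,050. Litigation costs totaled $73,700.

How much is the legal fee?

$206,001.75

Fee base is the gross recovery, $942,050; costs are reimbursed separately.
First $160,500 at 33% = $52,965.00
Next $56,500 at 28.5% = $16,102.50
Next $70,000 at 22.5% = $15,750.00
Remaining $655,050 at 18.5% = $121,184.25
Fee: $52,965.00 + $16,102.50 + $15,750.00 + $121,184.25 = $206,001.75
$206,001.75 is under the $316,250 cap.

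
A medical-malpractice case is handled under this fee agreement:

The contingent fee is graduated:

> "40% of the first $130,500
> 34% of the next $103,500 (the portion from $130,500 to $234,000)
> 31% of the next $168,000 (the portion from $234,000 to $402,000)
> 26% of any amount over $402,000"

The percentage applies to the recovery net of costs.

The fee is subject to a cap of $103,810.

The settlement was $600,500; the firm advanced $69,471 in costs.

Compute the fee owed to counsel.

$103,810.00

Fee base (net of costs): $600,500 − $69,471 = $531,029
First $130,500 at 40% = $52,200.00
Next $103,500 at 34% = $35,190.00
Next $168,000 at 31% = $52,080.00
Remaining $129,029 at 26% = $33,547.54
Fee: $52,200.00 + $35,190.00 + $52,080.00 + $33,547.54 = $173,017.54
$173,017.54 exceeds the $103,810 cap, so the fee is capped at $103,810.00.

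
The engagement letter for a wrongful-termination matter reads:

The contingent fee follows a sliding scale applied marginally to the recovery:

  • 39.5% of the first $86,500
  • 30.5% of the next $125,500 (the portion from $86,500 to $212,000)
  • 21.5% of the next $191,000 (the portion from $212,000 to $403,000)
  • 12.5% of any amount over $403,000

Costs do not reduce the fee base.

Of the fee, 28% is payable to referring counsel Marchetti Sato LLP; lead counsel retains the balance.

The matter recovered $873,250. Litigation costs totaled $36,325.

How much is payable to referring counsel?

$48,241.55

Fee base is the gross recovery, $873,250; costs are reimbursed separately.
First $86,500 at 39.5% = $34,167.50
Next $125,500 at 30.5% = $38,277.50
Next $191,000 at 21.5% = $41,065.00
Remaining $470,250 at 12.5% = $58,781.25
Fee: $34,167.50 + $38,277.50 + $41,065.00 + $58,781.25 = $172,291.25
Referral share: 28% of $172,291.25 = $48,241.55; lead counsel retains $172,291.25 − $48,241.55 = $124,049.70.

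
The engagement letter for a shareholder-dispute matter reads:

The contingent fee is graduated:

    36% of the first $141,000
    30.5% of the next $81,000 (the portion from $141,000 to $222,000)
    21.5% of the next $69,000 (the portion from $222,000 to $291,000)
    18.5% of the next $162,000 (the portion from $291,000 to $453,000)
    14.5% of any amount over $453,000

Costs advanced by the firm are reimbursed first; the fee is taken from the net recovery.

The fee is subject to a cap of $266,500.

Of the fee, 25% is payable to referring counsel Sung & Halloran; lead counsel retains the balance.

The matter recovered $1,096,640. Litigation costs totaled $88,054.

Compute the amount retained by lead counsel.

$150,622.48

Fee base (net of costs): $1,096,640 − $88,054 = $1,008,586
First $141,000 at 36% = $50,760.00
Next $81,000 at 30.5% = $24,705.00
Next $69,000 at 21.5% = $14,835.00
Next $162,000 at 18.5% = $29,970.00
Remaining $555,586 at 14.5% = $80,559.97
Fee: $50,760.00 + $24,705.00 + $14,835.00 + $29,970.00 + $80,559.97 = $200,829.97
$200,829.97 is under the $266,500 cap.
Referral share: 25% of $200,829.97 = $50,207.49; lead counsel retains $200,829.97 − $50,207.49 = $150,622.48.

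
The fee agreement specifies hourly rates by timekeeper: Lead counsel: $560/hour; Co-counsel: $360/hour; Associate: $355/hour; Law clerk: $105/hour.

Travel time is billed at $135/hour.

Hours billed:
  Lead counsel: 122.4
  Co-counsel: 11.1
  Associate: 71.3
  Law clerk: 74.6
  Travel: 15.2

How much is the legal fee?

$107,736.50

Lead counsel: 122.4 × $560 = $68,544.00
Co-counsel: 11.1 × $360 = $3,996.00
Associate: 71.3 × $355 = $25,311.50
Law clerk: 74.6 × $105 = $7,833.00
Subtotal: $68,544.00 + $3,996.00 + $25,311.50 + $7,833.00 = $105,684.50
Travel: 15.2 × $135 = $2,052.00
Total: $105,684.50 + $2,052.00 = $107,736.50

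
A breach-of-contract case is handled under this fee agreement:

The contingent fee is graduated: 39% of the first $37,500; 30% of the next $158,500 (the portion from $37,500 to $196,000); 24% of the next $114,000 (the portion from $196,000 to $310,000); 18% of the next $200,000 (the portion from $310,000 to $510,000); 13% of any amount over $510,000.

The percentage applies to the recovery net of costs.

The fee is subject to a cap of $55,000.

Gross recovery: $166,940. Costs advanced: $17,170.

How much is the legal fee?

$48,306.00

Fee base (net of costs): $166,940 − $17,170 = $149,770
First $37,500 at 39% = $14,625.00
Remaining $112,270 at 30% = $33,681.00
Fee: $14,625.00 + $33,681.00 = $48,306.00
$48,306.00 is under the $55,000 cap.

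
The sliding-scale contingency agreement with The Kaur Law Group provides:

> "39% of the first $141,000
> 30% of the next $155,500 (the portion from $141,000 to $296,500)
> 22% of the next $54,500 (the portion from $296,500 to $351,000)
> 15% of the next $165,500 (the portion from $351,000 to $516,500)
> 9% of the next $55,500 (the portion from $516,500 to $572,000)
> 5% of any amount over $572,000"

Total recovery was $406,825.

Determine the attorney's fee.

First $141,000 at 39% = $54,990.00
Next $155,500 at 30% = $46,650.00
Next $54,500 at 22% = $11,990.00
Remaining $55,825 at 15% = $8,373.75
Fee: $54,990.00 + $46,650.00 + $11,990.00 + $8,373.75 = $122,003.75

$122,003.75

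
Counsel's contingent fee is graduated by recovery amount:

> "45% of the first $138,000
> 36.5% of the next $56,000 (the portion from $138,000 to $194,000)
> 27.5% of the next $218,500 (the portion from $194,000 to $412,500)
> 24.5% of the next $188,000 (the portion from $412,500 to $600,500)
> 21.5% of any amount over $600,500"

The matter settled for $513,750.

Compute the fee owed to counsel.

First $138,000 at 45% = $62,100.00
Next $56,000 at 36.5% = $20,440.00
Next $218,500 at 27.5% = $60,087.50
Remaining $101,250 at 24.5% = $24,806.25
Fee: $62,100.00 + $20,440.00 + $60,087.50 + $24,806.25 = $167,433.75

$167,433.75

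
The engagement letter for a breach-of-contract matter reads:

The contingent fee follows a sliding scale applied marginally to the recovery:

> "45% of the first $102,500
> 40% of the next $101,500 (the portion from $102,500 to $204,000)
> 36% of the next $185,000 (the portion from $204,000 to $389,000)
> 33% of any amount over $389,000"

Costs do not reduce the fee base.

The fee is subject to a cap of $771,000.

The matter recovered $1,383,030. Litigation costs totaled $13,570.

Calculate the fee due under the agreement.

Fee base is the gross recovery, $1,383,030; costs are reimbursed separately.
First $102,500 at 45% = $46,125.00
Next $101,500 at 40% = $40,600.00
Next $185,000 at 36% = $66,600.00
Remaining $994,030 at 33% = $328,029.90
Fee: $46,125.00 + $40,600.00 + $66,600.00 + $328,029.90 = $481,354.90
$481,354.90 is under the $771,000 cap.

$481,354.90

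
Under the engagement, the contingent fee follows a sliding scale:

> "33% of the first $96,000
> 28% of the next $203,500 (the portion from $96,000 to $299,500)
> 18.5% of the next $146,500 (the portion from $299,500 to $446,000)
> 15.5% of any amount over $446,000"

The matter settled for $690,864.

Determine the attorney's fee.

$153,716.42

First $96,000 at 33% = $31,680.00
Next $203,500 at 28% = $56,980.00
Next $146,500 at 18.5% = $27,102.50
Remaining $244,864 at 15.5% = $37,953.92
Fee: $31,680.00 + $56,980.00 + $27,102.50 + $37,953.92 = $153,716.42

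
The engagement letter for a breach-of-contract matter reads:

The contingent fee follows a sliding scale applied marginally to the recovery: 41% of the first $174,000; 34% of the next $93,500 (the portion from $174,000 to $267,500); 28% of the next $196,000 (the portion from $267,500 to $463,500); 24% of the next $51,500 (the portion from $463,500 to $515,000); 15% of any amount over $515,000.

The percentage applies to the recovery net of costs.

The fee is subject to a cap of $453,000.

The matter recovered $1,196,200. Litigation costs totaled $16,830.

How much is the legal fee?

Fee base (net of costs): $1,196,200 − $16,830 = $1,179,370
First $174,000 at 41% = $71,340.00
Next $93,500 at 34% = $31,790.00
Next $196,000 at 28% = $54,880.00
Next $51,500 at 24% = $12,360.00
Remaining $664,370 at 15% = $99,655.50
Fee: $71,340.00 + $31,790.00 + $54,880.00 + $12,360.00 + $99,655.50 = $270,025.50
$270,025.50 is under the $453,000 cap.

$270,025.50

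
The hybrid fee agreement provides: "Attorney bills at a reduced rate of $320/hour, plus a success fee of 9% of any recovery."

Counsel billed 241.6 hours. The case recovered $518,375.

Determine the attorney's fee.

Hourly: 241.6 × $320 = $77,312.00
Success fee: 9% of $518,375 = $46,653.75
Total: $77,312.00 + $46,653.75 = $123,965.75

$123,965.75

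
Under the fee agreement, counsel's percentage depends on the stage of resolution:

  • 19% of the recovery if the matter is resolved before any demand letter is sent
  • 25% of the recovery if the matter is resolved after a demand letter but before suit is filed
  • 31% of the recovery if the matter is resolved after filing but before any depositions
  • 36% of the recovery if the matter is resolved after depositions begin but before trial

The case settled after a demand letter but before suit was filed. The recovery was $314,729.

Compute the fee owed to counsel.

The matter settled after a demand letter but before suit was filed, so the 25% rate applies.
$314,729 × 25% = $78,682.25

$78,682.25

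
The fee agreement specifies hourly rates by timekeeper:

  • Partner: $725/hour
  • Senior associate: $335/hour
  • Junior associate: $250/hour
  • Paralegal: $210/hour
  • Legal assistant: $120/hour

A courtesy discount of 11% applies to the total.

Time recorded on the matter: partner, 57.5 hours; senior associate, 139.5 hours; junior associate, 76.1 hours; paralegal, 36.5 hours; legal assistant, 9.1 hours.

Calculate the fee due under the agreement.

Partner: 57.5 × $725 = $41,687.50
Senior associate: 139.5 × $335 = $46,732.50
Junior associate: 76.1 × $250 = $19,025.00
Paralegal: 36.5 × $210 = $7,665.00
Legal assistant: 9.1 × $120 = $1,092.00
Subtotal: $116,202.00
Less 11% discount: −$12,782.22
Total: $116,202.00 − $12,782.22 = $103,419.78

$103,419.78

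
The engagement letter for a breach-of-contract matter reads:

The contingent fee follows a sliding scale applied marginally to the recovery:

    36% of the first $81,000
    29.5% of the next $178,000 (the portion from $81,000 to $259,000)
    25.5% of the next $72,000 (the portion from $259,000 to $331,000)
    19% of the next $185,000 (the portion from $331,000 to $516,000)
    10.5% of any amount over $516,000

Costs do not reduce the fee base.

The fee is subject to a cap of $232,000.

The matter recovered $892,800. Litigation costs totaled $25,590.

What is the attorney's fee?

Fee base is the gross recovery, $892,800; costs are reimbursed separately.
First $81,000 at 36% = $29,160.00
Next $178,000 at 29.5% = $52,510.00
Next $72,000 at 25.5% = $18,360.00
Next $185,000 at 19% = $35,150.00
Remaining $376,800 at 10.5% = $39,564.00
Fee: $29,160.00 + $52,510.00 + $18,360.00 + $35,150.00 + $39,564.00 = $174,744.00
$174,744.00 is under the $232,000 cap.

$174,744.00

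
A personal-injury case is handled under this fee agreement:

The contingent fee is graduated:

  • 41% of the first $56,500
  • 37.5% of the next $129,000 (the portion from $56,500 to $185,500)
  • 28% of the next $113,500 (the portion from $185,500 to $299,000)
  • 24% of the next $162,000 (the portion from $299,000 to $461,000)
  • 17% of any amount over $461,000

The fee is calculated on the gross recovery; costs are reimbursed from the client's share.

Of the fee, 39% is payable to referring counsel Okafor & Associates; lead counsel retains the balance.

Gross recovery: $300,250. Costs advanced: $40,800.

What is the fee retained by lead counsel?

Fee base is the gross recovery, $300,250; costs are reimbursed separately.
First $56,500 at 41% = $23,165.00
Next $129,000 at 37.5% = $48,375.00
Next $113,500 at 28% = $31,780.00
Remaining $1,250 at 24% = $300.00
Fee: $23,165.00 + $48,375.00 + $31,780.00 + $300.00 = $103,620.00
Referral share: 39% of $103,620.00 = $40,411.80; lead counsel retains $103,620.00 − $40,411.80 = $63,208.20.

$63,208.20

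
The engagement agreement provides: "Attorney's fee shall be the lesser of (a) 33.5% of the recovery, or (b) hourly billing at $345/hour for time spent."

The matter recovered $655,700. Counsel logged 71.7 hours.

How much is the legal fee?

(a) 33.5% of $655,700 = $219,659.50
(b) 71.7 × $345 = $24,736.50
The lesser is (b): $24,736.50.

$24,736.50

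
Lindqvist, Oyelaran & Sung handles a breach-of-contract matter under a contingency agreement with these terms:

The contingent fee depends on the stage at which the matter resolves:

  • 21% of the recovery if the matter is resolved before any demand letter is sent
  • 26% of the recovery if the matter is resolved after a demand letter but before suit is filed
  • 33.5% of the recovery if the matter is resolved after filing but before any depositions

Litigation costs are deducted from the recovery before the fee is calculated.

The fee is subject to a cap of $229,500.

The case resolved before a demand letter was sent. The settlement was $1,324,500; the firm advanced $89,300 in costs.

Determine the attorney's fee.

Fee base (net of costs): $1,324,500 − $89,300 = $1,235,200
The matter resolved before a demand letter was sent, so the 21% rate applies.
$1,235,200 × 21% = $259,392.00
$259,392.00 exceeds the $229,500 cap, so the fee is capped at $229,500.00.

$229,500.00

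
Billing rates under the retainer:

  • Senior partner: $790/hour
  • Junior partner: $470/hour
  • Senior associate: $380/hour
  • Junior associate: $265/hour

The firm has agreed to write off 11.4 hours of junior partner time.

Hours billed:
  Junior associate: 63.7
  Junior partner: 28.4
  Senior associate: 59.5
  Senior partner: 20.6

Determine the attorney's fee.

Senior partner: 20.6 × $790 = $16,274.00
Junior partner: 28.4 × $470 = $13,348.00
Senior associate: 59.5 × $380 = $22,610.00
Junior associate: 63.7 × $265 = $16,880.50
Subtotal: $69,112.50
Write-off: 11.4 × $470 = $5,358.00
Total: $69,112.50 − $5,358.00 = $63,754.50

$63,754.50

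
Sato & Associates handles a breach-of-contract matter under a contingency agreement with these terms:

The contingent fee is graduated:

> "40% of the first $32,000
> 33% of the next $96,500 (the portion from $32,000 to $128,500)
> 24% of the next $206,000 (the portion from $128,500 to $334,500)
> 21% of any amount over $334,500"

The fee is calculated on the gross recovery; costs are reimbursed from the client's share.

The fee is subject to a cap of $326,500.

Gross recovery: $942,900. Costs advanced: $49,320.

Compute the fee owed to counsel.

$221,849.00

Fee base is the gross recovery, $942,900; costs are reimbursed separately.
First $32,000 at 40% = $12,800.00
Next $96,500 at 33% = $31,845.00
Next $206,000 at 24% = $49,440.00
Remaining $608,400 at 21% = $127,764.00
Fee: $12,800.00 + $31,845.00 + $49,440.00 + $127,764.00 = $221,849.00
$221,849.00 is under the $326,500 cap.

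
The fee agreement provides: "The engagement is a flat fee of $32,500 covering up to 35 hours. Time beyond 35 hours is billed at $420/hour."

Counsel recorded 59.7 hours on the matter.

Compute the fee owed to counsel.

$42,874.00

Flat fee: $32,500.00
Excess hours: 59.7 − 35 = 24.7
Overrun: 24.7 × $420 = $10,374.00
Total: $32,500.00 + $10,374.00 = $42,874.00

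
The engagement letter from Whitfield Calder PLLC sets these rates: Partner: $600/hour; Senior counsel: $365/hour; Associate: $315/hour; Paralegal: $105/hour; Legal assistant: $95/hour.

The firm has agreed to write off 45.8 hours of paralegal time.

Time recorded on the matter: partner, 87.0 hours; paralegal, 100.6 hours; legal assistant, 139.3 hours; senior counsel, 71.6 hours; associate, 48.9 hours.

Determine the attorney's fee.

Partner: 87.0 × $600 = $52,200.00
Senior counsel: 71.6 × $365 = $26,134.00
Associate: 48.9 × $315 = $15,403.50
Paralegal: 100.6 × $105 = $10,563.00
Legal assistant: 139.3 × $95 = $13,233.50
Subtotal: $117,534.00
Write-off: 45.8 × $105 = $4,809.00
Total: $117,534.00 − $4,809.00 = $112,725.00

$112,725.00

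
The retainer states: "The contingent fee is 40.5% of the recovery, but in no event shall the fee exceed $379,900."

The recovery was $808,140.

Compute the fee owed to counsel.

$327,296.70

40.5% of $808,140 = $327,296.70
That is under the $379,900 cap.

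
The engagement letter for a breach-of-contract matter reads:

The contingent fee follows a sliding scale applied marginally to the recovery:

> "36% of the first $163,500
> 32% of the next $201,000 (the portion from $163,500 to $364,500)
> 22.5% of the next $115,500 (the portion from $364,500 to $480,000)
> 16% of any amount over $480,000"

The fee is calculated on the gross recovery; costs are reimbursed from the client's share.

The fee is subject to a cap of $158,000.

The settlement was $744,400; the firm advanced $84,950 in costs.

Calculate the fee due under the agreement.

Fee base is the gross recovery, $744,400; costs are reimbursed separately.
First $163,500 at 36% = $58,860.00
Next $201,000 at 32% = $64,320.00
Next $115,500 at 22.5% = $25,987.50
Remaining $264,400 at 16% = $42,304.00
Fee: $58,860.00 + $64,320.00 + $25,987.50 + $42,304.00 = $191,471.50
$191,471.50 exceeds the $158,000 cap, so the fee is capped at $158,000.00.

$158,000.00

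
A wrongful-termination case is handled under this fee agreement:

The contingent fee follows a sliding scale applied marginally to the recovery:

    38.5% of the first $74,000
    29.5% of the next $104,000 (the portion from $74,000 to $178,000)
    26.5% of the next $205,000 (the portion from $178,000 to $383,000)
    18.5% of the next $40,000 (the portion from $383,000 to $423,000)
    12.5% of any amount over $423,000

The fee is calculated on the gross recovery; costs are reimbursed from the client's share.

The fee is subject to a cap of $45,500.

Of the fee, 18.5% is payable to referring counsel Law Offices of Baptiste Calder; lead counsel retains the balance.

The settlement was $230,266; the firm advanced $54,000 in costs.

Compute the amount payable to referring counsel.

Fee base is the gross recovery, $230,266; costs are reimbursed separately.
First $74,000 at 38.5% = $28,490.00
Next $104,000 at 29.5% = $30,680.00
Remaining $52,266 at 26.5% = $13,850.49
Fee: $28,490.00 + $30,680.00 + $13,850.49 = $73,020.49
$73,020.49 exceeds the $45,500 cap, so the fee is capped at $45,500.00.
Referral share: 18.5% of $45,500.00 = $8,417.50; lead counsel retains $45,500.00 − $8,417.50 = $37,082.50.

$8,417.50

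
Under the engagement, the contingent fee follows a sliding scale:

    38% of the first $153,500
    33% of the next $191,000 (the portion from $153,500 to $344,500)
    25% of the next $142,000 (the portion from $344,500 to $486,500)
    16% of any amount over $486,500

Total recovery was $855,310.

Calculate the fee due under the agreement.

First $153,500 at 38% = $58,330.00
Next $191,000 at 33% = $63,030.00
Next $142,000 at 25% = $35,500.00
Remaining $368,810 at 16% = $59,009.60
Fee: $58,330.00 + $63,030.00 + $35,500.00 + $59,009.60 = $215,869.60

$215,869.60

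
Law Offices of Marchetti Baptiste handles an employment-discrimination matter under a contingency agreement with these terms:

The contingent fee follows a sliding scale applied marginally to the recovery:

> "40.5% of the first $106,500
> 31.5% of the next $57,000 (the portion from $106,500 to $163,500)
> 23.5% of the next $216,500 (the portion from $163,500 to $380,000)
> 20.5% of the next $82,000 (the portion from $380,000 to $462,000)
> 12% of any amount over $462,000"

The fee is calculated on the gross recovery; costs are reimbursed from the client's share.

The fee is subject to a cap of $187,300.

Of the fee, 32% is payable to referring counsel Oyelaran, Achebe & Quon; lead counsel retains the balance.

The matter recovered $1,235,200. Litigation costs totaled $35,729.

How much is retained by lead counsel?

$127,364.00

Fee base is the gross recovery, $1,235,200; costs are reimbursed separately.
First $106,500 at 40.5% = $43,132.50
Next $57,000 at 31.5% = $17,955.00
Next $216,500 at 23.5% = $50,877.50
Next $82,000 at 20.5% = $16,810.00
Remaining $773,200 at 12% = $92,784.00
Fee: $43,132.50 + $17,955.00 + $50,877.50 + $16,810.00 + $92,784.00 = $221,559.00
$221,559.00 exceeds the $187,300 cap, so the fee is capped at $187,300.00.
Referral share: 32% of $187,300.00 = $59,936.00; lead counsel retains $187,300.00 − $59,936.00 = $127,364.00.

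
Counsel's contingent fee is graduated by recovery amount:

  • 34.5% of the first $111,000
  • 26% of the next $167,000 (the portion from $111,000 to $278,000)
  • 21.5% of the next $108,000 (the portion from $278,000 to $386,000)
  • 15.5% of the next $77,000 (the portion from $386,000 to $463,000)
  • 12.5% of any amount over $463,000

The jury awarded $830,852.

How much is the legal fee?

$162,851.50

First $111,000 at 34.5% = $38,295.00
Next $167,000 at 26% = $43,420.00
Next $108,000 at 21.5% = $23,220.00
Next $77,000 at 15.5% = $11,935.00
Remaining $367,852 at 12.5% = $45,981.50
Fee: $38,295.00 + $43,420.00 + $23,220.00 + $11,935.00 + $45,981.50 = $162,851.50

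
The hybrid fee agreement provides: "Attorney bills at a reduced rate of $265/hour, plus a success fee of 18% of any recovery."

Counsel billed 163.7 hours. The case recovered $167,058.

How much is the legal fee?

$73,450.94

Hourly: 163.7 × $265 = $43,380.50
Success fee: 18% of $167,058 = $30,070.44
Total: $43,380.50 + $30,070.44 = $73,450.94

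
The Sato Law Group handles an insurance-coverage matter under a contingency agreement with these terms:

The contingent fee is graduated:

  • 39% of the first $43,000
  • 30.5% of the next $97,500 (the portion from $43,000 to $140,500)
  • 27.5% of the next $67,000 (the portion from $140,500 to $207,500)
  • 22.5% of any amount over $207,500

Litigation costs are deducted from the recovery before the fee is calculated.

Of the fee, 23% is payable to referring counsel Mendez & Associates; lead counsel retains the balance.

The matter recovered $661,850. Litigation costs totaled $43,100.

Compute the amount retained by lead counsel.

$121,247.09

Fee base (net of costs): $661,850 − $43,100 = $618,750
First $43,000 at 39% = $16,770.00
Next $97,500 at 30.5% = $29,737.50
Next $67,000 at 27.5% = $18,425.00
Remaining $411,250 at 22.5% = $92,531.25
Fee: $16,770.00 + $29,737.50 + $18,425.00 + $92,531.25 = $157,463.75
Referral share: 23% of $157,463.75 = $36,216.66; lead counsel retains $157,463.75 − $36,216.66 = $121,247.09.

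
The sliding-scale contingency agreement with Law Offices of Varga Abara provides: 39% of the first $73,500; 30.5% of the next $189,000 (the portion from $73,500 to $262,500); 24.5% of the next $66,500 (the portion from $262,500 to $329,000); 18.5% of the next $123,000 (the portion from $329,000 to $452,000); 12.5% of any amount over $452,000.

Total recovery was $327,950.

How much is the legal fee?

$102,345.25

First $73,500 at 39% = $28,665.00
Next $189,000 at 30.5% = $57,645.00
Remaining $65,450 at 24.5% = $16,035.25
Fee: $28,665.00 + $57,645.00 + $16,035.25 = $102,345.25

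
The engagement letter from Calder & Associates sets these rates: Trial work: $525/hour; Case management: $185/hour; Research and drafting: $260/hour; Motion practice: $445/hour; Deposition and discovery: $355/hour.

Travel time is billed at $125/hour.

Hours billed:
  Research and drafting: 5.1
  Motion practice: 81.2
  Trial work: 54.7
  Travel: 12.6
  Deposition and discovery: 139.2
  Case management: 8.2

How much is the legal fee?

$118,685.50

Trial work: 54.7 × $525 = $28,717.50
Case management: 8.2 × $185 = $1,517.00
Research and drafting: 5.1 × $260 = $1,326.00
Motion practice: 81.2 × $445 = $36,134.00
Deposition and discovery: 139.2 × $355 = $49,416.00
Subtotal: $28,717.50 + $1,517.00 + $1,326.00 + $36,134.00 + $49,416.00 = $117,110.50
Travel: 12.6 × $125 = $1,575.00
Total: $117,110.50 + $1,575.00 = $118,685.50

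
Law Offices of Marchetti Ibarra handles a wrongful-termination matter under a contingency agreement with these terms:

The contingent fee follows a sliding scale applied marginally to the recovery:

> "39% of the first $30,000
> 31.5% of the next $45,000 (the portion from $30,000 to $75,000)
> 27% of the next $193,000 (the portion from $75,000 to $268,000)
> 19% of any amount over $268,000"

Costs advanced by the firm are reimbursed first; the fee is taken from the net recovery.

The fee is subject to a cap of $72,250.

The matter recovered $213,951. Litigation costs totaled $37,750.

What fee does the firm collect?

$53,199.27

Fee base (net of costs): $213,951 − $37,750 = $176,201
First $30,000 at 39% = $11,700.00
Next $45,000 at 31.5% = $14,175.00
Remaining $101,201 at 27% = $27,324.27
Fee: $11,700.00 + $14,175.00 + $27,324.27 = $53,199.27
$53,199.27 is under the $72,250 cap.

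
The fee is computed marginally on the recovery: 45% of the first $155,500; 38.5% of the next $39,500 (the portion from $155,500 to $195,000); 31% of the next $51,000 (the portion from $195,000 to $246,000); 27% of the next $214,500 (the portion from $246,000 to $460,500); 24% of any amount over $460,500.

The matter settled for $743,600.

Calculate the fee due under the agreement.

$226,851.50

First $155,500 at 45% = $69,975.00
Next $39,500 at 38.5% = $15,207.50
Next $51,000 at 31% = $15,810.00
Next $214,500 at 27% = $57,915.00
Remaining $283,100 at 24% = $67,944.00
Fee: $69,975.00 + $15,207.50 + $15,810.00 + $57,915.00 + $67,944.00 = $226,851.50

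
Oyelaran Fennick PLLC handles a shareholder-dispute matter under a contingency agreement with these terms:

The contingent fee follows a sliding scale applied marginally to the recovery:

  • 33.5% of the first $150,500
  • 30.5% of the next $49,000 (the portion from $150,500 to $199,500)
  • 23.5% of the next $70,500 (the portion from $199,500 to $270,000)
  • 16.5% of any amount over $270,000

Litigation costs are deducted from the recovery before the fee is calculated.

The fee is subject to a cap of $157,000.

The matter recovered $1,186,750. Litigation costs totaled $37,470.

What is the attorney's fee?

$157,000.00

Fee base (net of costs): $1,186,750 − $37,470 = $1,149,280
First $150,500 at 33.5% = $50,417.50
Next $49,000 at 30.5% = $14,945.00
Next $70,500 at 23.5% = $16,567.50
Remaining $879,280 at 16.5% = $145,081.20
Fee: $50,417.50 + $14,945.00 + $16,567.50 + $145,081.20 = $227,011.20
$227,011.20 exceeds the $157,000 cap, so the fee is capped at $157,000.00.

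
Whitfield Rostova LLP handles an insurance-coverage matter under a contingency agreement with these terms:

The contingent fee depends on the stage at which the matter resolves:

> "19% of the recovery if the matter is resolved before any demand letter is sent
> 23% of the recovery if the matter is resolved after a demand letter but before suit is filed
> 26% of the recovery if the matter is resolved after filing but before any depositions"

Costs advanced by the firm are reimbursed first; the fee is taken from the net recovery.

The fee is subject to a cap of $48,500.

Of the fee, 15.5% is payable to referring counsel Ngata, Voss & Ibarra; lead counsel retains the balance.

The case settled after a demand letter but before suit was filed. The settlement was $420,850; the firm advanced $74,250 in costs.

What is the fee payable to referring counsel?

$7,517.50

Fee base (net of costs): $420,850 − $74,250 = $346,600
The matter settled after a demand letter but before suit was filed, so the 23% rate applies.
$346,600 × 23% = $79,718.00
$79,718.00 exceeds the $48,500 cap, so the fee is capped at $48,500.00.
Referral share: 15.5% of $48,500.00 = $7,517.50; lead counsel retains $48,500.00 − $7,517.50 = $40,982.50.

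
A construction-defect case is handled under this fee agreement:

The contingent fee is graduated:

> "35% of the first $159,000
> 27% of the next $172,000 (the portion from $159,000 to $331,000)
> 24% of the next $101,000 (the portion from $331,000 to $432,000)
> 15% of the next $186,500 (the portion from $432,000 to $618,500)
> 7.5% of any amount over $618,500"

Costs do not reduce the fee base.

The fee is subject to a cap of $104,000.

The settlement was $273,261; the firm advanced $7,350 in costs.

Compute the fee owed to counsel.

$86,500.47

Fee base is the gross recovery, $273,261; costs are reimbursed separately.
First $159,000 at 35% = $55,650.00
Remaining $114,261 at 27% = $30,850.47
Fee: $55,650.00 + $30,850.47 = $86,500.47
$86,500.47 is under the $104,000 cap.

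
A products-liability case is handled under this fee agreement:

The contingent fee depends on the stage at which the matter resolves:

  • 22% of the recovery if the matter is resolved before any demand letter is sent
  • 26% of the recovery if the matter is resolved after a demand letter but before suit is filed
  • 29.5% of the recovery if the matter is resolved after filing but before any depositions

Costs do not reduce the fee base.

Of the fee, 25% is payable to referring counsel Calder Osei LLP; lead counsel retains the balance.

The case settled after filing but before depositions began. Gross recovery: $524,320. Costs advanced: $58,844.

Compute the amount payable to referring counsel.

$38,668.60

Fee base is the gross recovery, $524,320; costs are reimbursed separately.
The matter settled after filing but before depositions began, so the 29.5% rate applies.
$524,320 × 29.5% = $154,674.40
Referral share: 25% of $154,674.40 = $38,668.60; lead counsel retains $154,674.40 − $38,668.60 = $116,005.80.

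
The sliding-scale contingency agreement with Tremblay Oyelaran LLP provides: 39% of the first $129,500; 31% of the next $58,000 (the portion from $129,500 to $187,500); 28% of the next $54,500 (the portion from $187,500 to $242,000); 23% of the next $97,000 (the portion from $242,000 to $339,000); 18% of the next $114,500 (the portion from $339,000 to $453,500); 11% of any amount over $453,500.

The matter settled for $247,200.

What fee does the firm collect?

$84,941.00

First $129,500 at 39% = $50,505.00
Next $58,000 at 31% = $17,980.00
Next $54,500 at 28% = $15,260.00
Remaining $5,200 at 23% = $1,196.00
Fee: $50,505.00 + $17,980.00 + $15,260.00 + $1,196.00 = $84,941.00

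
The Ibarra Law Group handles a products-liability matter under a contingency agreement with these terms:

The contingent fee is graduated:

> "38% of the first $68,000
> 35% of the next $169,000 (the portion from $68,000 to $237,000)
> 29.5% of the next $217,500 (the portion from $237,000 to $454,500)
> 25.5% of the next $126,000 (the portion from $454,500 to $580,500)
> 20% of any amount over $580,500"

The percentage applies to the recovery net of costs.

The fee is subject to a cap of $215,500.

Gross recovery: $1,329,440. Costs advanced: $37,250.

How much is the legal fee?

$215,500.00

Fee base (net of costs): $1,329,440 − $37,250 = $1,292,190
First $68,000 at 38% = $25,840.00
Next $169,000 at 35% = $59,150.00
Next $217,500 at 29.5% = $64,162.50
Next $126,000 at 25.5% = $32,130.00
Remaining $711,690 at 20% = $142,338.00
Fee: $25,840.00 + $59,150.00 + $64,162.50 + $32,130.00 + $142,338.00 = $323,620.50
$323,620.50 exceeds the $215,500 cap, so the fee is capped at $215,500.00.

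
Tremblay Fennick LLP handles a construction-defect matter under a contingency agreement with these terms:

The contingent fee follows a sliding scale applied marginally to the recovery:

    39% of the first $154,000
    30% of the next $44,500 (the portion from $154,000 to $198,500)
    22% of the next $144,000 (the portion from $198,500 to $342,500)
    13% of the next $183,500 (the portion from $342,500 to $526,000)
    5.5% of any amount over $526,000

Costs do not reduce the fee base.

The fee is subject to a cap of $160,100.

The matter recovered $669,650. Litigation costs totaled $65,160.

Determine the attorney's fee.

Fee base is the gross recovery, $669,650; costs are reimbursed separately.
First $154,000 at 39% = $60,060.00
Next $44,500 at 30% = $13,350.00
Next $144,000 at 22% = $31,680.00
Next $183,500 at 13% = $23,855.00
Remaining $143,650 at 5.5% = $7,900.75
Fee: $60,060.00 + $13,350.00 + $31,680.00 + $23,855.00 + $7,900.75 = $136,845.75
$136,845.75 is under the $160,100 cap.

$136,845.75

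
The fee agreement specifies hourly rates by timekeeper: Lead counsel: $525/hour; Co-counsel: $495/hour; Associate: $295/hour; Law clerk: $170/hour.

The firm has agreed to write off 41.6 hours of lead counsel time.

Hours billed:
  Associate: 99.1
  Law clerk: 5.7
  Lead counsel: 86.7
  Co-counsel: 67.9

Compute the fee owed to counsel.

$87,491.50

Lead counsel: 86.7 × $525 = $45,517.50
Co-counsel: 67.9 × $495 = $33,610.50
Associate: 99.1 × $295 = $29,234.50
Law clerk: 5.7 × $170 = $969.00
Subtotal: $109,331.50
Write-off: 41.6 × $525 = $21,840.00
Total: $109,331.50 − $21,840.00 = $87,491.50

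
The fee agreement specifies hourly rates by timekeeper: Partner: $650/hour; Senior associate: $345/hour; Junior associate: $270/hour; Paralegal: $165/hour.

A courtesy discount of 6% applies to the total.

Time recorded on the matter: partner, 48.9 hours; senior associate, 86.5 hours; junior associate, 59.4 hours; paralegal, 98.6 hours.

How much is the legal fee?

$88,298.43

Partner: 48.9 × $650 = $31,785.00
Senior associate: 86.5 × $345 = $29,842.50
Junior associate: 59.4 × $270 = $16,038.00
Paralegal: 98.6 × $165 = $16,269.00
Subtotal: $93,934.50
Less 6% discount: −$5,636.07
Total: $93,934.50 − $5,636.07 = $88,298.43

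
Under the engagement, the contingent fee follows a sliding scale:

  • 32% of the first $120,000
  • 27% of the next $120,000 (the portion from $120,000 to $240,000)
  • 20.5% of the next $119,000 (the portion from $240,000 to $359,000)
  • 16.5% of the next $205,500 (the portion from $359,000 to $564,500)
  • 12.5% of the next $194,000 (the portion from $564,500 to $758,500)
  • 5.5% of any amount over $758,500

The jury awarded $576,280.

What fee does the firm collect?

$130,575.00

First $120,000 at 32% = $38,400.00
Next $120,000 at 27% = $32,400.00
Next $119,000 at 20.5% = $24,395.00
Next $205,500 at 16.5% = $33,907.50
Remaining $11,780 at 12.5% = $1,472.50
Fee: $38,400.00 + $32,400.00 + $24,395.00 + $33,907.50 + $1,472.50 = $130,575.00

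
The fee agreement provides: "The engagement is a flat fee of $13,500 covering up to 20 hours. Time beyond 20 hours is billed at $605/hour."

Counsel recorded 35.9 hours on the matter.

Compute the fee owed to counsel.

$23,119.50

Flat fee: $13,500.00
Excess hours: 35.9 − 20 = 15.9
Overrun: 15.9 × $605 = $9,619.50
Total: $13,500.00 + $9,619.50 = $23,119.50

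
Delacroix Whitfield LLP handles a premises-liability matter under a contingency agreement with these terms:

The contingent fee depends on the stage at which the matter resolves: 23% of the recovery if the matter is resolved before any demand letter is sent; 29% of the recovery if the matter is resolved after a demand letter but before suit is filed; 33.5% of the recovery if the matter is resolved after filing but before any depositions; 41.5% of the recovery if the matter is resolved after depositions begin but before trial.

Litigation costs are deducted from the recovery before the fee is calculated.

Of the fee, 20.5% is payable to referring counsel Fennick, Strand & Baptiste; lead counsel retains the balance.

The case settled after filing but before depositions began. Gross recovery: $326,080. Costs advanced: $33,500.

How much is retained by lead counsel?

$77,921.37

Fee base (net of costs): $326,080 − $33,500 = $292,580
The matter settled after filing but before depositions began, so the 33.5% rate applies.
$292,580 × 33.5% = $98,014.30
Referral share: 20.5% of $98,014.30 = $20,092.93; lead counsel retains $98,014.30 − $20,092.93 = $77,921.37.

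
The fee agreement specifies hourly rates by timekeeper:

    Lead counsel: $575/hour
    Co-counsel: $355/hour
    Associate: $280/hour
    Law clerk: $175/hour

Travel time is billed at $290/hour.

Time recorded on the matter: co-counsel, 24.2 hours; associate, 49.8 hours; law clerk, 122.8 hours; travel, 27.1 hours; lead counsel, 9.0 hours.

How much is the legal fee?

Lead counsel: 9.0 × $575 = $5,175.00
Co-counsel: 24.2 × $355 = $8,591.00
Associate: 49.8 × $280 = $13,944.00
Law clerk: 122.8 × $175 = $21,490.00
Subtotal: $5,175.00 + $8,591.00 + $13,944.00 + $21,490.00 = $49,200.00
Travel: 27.1 × $290 = $7,859.00
Total: $49,200.00 + $7,859.00 = $57,059.00

$57,059.00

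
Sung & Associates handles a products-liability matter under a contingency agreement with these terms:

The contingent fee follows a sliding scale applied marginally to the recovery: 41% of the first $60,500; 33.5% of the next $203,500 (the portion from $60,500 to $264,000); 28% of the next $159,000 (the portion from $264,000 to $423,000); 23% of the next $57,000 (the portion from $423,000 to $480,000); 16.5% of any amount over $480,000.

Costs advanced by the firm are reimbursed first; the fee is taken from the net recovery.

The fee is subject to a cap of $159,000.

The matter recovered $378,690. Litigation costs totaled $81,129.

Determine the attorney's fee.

$102,374.58

Fee base (net of costs): $378,690 − $81,129 = $297,561
First $60,500 at 41% = $24,805.00
Next $203,500 at 33.5% = $68,172.50
Remaining $33,561 at 28% = $9,397.08
Fee: $24,805.00 + $68,172.50 + $9,397.08 = $102,374.58
$102,374.58 is under the $159,000 cap.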